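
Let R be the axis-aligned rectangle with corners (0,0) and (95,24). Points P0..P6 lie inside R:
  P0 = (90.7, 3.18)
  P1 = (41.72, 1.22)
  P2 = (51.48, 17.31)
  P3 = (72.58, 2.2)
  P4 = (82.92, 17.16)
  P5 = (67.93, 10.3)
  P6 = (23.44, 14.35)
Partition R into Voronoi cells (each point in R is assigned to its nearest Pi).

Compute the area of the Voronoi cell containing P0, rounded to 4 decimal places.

Area of P0's cell: 147.4585

1. box [0,95]×[0,24]: [(0, 0) (95, 0) (95, 24) (0, 24)]
2. ⊥bis P0·P1 via (66.21,2.2): [(66.298, 0) (95, 0) (95, 24) (65.3376, 24)]  |A|=700.3718
3. ⊥bis P0·P2 via (71.09,10.245): [(67.399, 0) (95, 0) (95, 24) (76.0456, 24)]  |A|=558.6652
4. ⊥bis P0·P3 via (81.64,2.69): [(81.7855, 0) (95, 0) (95, 24) (80.4875, 24)]  |A|=332.7245
5. ⊥bis P0·P4 via (86.81,10.17): [(81.3983, 7.1584) (81.7855, 0) (95, 0) (95, 14.7278)]  |A|=147.4585
6. ⊥bis P0·P5 via (79.315,6.74): [(81.3983, 7.1584) (81.7855, 0) (95, 0) (95, 14.7278)]  |A|=147.4585
7. ⊥bis P0·P6 via (57.07,8.765): [(81.3983, 7.1584) (81.7855, 0) (95, 0) (95, 14.7278)]  |A|=147.4585
8. canonical 4-gon: [(81.3983, 7.1584) (81.7855, 0) (95, 0) (95, 14.7278)]
9. shoelace: 147.4585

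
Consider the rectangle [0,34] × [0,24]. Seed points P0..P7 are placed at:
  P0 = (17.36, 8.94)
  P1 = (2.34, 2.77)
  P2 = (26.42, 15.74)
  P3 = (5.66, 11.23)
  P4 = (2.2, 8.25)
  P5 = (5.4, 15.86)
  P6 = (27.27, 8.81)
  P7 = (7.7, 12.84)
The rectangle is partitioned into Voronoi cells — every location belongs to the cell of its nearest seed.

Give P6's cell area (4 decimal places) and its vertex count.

1. box [0,34]×[0,24]: [(0, 0) (34, 0) (34, 24) (0, 24)]
2. ⊥bis P6·P0 via (22.315,8.875): [(22.1986, 0) (34, 0) (34, 24) (22.5134, 24)]  |A|=279.4561
3. ⊥bis P6·P1 via (14.805,5.79): [(22.1986, 0) (34, 0) (34, 24) (22.5134, 24)]  |A|=279.4561
4. ⊥bis P6·P2 via (26.845,12.275): [(22.3524, 11.724) (22.1986, 0) (34, 0) (34, 13.1526)]  |A|=145.778
5. ⊥bis P6·P3 via (16.465,10.02): [(22.3524, 11.724) (22.1986, 0) (34, 0) (34, 13.1526)]  |A|=145.778
6. ⊥bis P6·P4 via (14.735,8.53): [(22.3524, 11.724) (22.1986, 0) (34, 0) (34, 13.1526)]  |A|=145.778
7. ⊥bis P6·P5 via (16.335,12.335): [(22.3524, 11.724) (22.1986, 0) (34, 0) (34, 13.1526)]  |A|=145.778
8. ⊥bis P6·P7 via (17.485,10.825): [(22.3524, 11.724) (22.1986, 0) (34, 0) (34, 13.1526)]  |A|=145.778
9. canonical 4-gon: [(22.3524, 11.724) (22.1986, 0) (34, 0) (34, 13.1526)]
10. shoelace: 145.778

Area of P6's cell: 145.7780 (4 vertices)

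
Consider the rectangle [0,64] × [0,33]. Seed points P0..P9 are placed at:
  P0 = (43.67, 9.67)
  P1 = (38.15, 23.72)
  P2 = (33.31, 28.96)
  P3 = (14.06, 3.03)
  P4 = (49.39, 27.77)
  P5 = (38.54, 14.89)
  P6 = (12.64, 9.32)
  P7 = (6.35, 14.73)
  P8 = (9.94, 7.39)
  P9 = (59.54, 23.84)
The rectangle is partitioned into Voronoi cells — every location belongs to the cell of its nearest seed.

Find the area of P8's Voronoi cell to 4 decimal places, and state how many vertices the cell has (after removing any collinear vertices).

Area of P8's cell: 98.4989 (5 vertices)

1. box [0,64]×[0,33]: [(0, 0) (64, 0) (64, 33) (0, 33)]
2. ⊥bis P8·P0 via (26.805,8.53): [(0, 0) (27.3816, 0) (25.1509, 33) (0, 33)]  |A|=866.7867
3. ⊥bis P8·P1 via (24.045,15.555): [(0, 0) (27.3816, 0) (26.6323, 11.0855) (13.9466, 33) (0, 33)]  |A|=744.0177
4. ⊥bis P8·P2 via (21.625,18.175): [(0, 0) (27.3816, 0) (26.6323, 11.0855) (24.048, 15.5498) (7.9418, 33) (0, 33)]  |A|=691.6259
5. ⊥bis P8·P3 via (12,5.21): [(0, 0) (6.4865, 0) (23.5328, 16.108) (7.9418, 33) (0, 33)]  |A|=507.6106
6. ⊥bis P8·P4 via (29.665,17.58): [(0, 0) (6.4865, 0) (23.5328, 16.108) (7.9418, 33) (0, 33)]  |A|=507.6106
7. ⊥bis P8·P5 via (24.24,11.14): [(0, 0) (6.4865, 0) (23.0555, 15.6569) (22.7008, 17.0094) (7.9418, 33) (0, 33)]  |A|=507.2078
8. ⊥bis P8·P6 via (11.29,8.355): [(0, 24.1493) (0, 0) (6.4865, 0) (12.918, 6.0775)]  |A|=175.6912
9. ⊥bis P8·P7 via (8.145,11.06): [(9.0426, 11.499) (0, 7.0763) (0, 0) (6.4865, 0) (12.918, 6.0775)]  |A|=98.4989
10. ⊥bis P8·P9 via (34.74,15.615): [(9.0426, 11.499) (0, 7.0763) (0, 0) (6.4865, 0) (12.918, 6.0775)]  |A|=98.4989
11. canonical 5-gon: [(9.0426, 11.499) (0, 7.0763) (0, 0) (6.4865, 0) (12.918, 6.0775)]
12. shoelace: 98.4989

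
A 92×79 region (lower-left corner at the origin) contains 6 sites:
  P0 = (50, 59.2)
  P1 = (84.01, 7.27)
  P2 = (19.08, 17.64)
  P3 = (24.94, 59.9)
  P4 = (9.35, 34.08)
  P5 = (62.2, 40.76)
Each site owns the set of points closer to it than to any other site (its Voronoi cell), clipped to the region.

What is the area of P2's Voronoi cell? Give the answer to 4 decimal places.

1. box [0,92]×[0,79]: [(0, 0) (92, 0) (92, 79) (0, 79)]
2. ⊥bis P2·P0 via (34.54,38.42): [(0, 64.1172) (0, 0) (86.1809, 0)]  |A|=2762.8387
3. ⊥bis P2·P1 via (51.545,12.455): [(53.4455, 24.3546) (0, 64.1172) (0, 0) (49.5558, 0)]  |A|=2316.8444
4. ⊥bis P2·P3 via (22.01,38.77): [(53.4455, 24.3546) (36.8321, 36.7147) (0, 41.822) (0, 0) (49.5558, 0)]  |A|=1906.2544
5. ⊥bis P2·P4 via (14.215,25.86): [(53.4455, 24.3546) (36.8321, 36.7147) (33.3671, 37.1952) (0, 17.4469) (0, 0) (49.5558, 0)]  |A|=1499.59
6. ⊥bis P2·P5 via (40.64,29.2): [(51.1028, 9.6863) (36.593, 36.7478) (33.3671, 37.1952) (0, 17.4469) (0, 0) (49.5558, 0)]  |A|=1360.2724
7. canonical 6-gon: [(51.1028, 9.6863) (36.593, 36.7478) (33.3671, 37.1952) (0, 17.4469) (0, 0) (49.5558, 0)]
8. shoelace: 1360.2724

Area of P2's cell: 1360.2724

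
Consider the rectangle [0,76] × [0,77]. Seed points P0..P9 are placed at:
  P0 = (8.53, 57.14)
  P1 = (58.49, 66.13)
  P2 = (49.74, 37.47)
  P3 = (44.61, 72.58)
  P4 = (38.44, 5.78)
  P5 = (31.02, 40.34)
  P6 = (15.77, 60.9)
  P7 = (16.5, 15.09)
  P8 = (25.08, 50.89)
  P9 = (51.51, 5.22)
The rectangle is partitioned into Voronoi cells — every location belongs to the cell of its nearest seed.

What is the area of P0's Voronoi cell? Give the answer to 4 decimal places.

Area of P0's cell: 454.0006

1. box [0,76]×[0,77]: [(0, 0) (76, 0) (76, 77) (0, 77)]
2. ⊥bis P0·P1 via (33.51,61.635): [(0, 0) (44.6008, 0) (30.7452, 77) (0, 77)]  |A|=2900.8213
3. ⊥bis P0·P2 via (29.135,47.305): [(0, 0) (6.5558, 0) (34.1848, 57.8848) (30.7452, 77) (0, 77)]  |A|=1799.7069
4. ⊥bis P0·P3 via (26.57,64.86): [(0, 0) (6.5558, 0) (31.7436, 52.7703) (21.3748, 77) (0, 77)]  |A|=1654.0587
5. ⊥bis P0·P4 via (23.485,31.46): [(0, 17.7833) (20.8355, 29.9171) (31.7436, 52.7703) (21.3748, 77) (0, 77)]  |A|=1370.7317
6. ⊥bis P0·P5 via (19.775,48.74): [(0, 22.2674) (28.4809, 60.3946) (21.3748, 77) (0, 77)]  |A|=956.8872
7. ⊥bis P0·P6 via (12.15,59.02): [(0, 22.2674) (18.4264, 46.9346) (2.8123, 77) (0, 77)]  |A|=546.5387
8. ⊥bis P0·P7 via (12.515,36.115): [(0, 33.743) (9.9861, 35.6357) (18.4264, 46.9346) (2.8123, 77) (0, 77)]  |A|=489.2408
9. ⊥bis P0·P8 via (16.805,54.015): [(0, 33.743) (9.8548, 35.6108) (15.9395, 51.7232) (2.8123, 77) (0, 77)]  |A|=454.0006
10. ⊥bis P0·P9 via (30.02,31.18): [(0, 33.743) (9.8548, 35.6108) (15.9395, 51.7232) (2.8123, 77) (0, 77)]  |A|=454.0006
11. canonical 5-gon: [(0, 33.743) (9.8548, 35.6108) (15.9395, 51.7232) (2.8123, 77) (0, 77)]
12. shoelace: 454.0006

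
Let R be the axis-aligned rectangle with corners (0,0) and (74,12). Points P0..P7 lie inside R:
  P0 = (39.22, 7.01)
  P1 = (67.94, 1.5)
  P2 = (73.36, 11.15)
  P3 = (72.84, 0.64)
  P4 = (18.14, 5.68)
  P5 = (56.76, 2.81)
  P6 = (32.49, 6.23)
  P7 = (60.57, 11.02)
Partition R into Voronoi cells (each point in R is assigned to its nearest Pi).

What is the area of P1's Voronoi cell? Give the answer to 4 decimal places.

1. box [0,74]×[0,12]: [(0, 0) (74, 0) (74, 12) (0, 12)]
2. ⊥bis P1·P0 via (53.58,4.255): [(52.7637, 0) (74, 0) (74, 12) (55.0659, 12)]  |A|=241.0226
3. ⊥bis P1·P2 via (70.65,6.325): [(52.7637, 0) (74, 0) (74, 4.4434) (60.546, 12) (55.0659, 12)]  |A|=190.1896
4. ⊥bis P1·P3 via (70.39,1.07): [(52.7637, 0) (70.2022, 0) (71.2529, 5.9864) (60.546, 12) (55.0659, 12)]  |A|=172.7187
5. ⊥bis P1·P4 via (43.04,3.59): [(52.7637, 0) (70.2022, 0) (71.2529, 5.9864) (60.546, 12) (55.0659, 12)]  |A|=172.7187
6. ⊥bis P1·P5 via (62.35,2.155): [(62.0975, 0) (70.2022, 0) (71.2529, 5.9864) (63.3209, 10.4414)]  |A|=68.3946
7. ⊥bis P1·P6 via (50.215,3.865): [(62.0975, 0) (70.2022, 0) (71.2529, 5.9864) (63.3209, 10.4414)]  |A|=68.3946
8. ⊥bis P1·P7 via (64.255,6.26): [(62.6889, 5.0476) (62.0975, 0) (70.2022, 0) (71.2529, 5.9864) (66.9925, 8.3793)]  |A|=57.8411
9. canonical 5-gon: [(62.6889, 5.0476) (62.0975, 0) (70.2022, 0) (71.2529, 5.9864) (66.9925, 8.3793)]
10. shoelace: 57.8411

Area of P1's cell: 57.8411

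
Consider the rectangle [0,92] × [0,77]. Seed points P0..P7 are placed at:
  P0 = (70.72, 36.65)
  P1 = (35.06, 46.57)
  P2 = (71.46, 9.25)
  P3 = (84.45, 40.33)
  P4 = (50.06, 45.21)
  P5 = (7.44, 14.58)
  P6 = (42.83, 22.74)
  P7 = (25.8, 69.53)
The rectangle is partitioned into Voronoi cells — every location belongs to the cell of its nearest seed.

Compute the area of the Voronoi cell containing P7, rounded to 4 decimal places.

Area of P7's cell: 1073.4829

1. box [0,92]×[0,77]: [(0, 0) (92, 0) (92, 77) (0, 77)]
2. ⊥bis P7·P0 via (48.26,53.09): [(0, 0) (9.3998, 0) (65.7614, 77) (0, 77)]  |A|=2893.7053
3. ⊥bis P7·P1 via (30.43,58.05): [(0, 45.7773) (60.8796, 70.3306) (65.7614, 77) (0, 77)]  |A|=1169.7069
4. ⊥bis P7·P2 via (48.63,39.39): [(0, 45.7773) (60.8796, 70.3306) (65.7614, 77) (0, 77)]  |A|=1169.7069
5. ⊥bis P7·P3 via (55.125,54.93): [(0, 45.7773) (60.8796, 70.3306) (65.7614, 77) (0, 77)]  |A|=1169.7069
6. ⊥bis P7·P4 via (37.93,57.37): [(0, 45.7773) (44.1647, 63.5894) (57.6085, 77) (0, 77)]  |A|=1075.7556
7. ⊥bis P7·P5 via (16.62,42.055): [(0, 47.6081) (2.4827, 46.7786) (44.1647, 63.5894) (57.6085, 77) (0, 77)]  |A|=1073.4829
8. ⊥bis P7·P6 via (34.315,46.135): [(0, 47.6081) (2.4827, 46.7786) (44.1647, 63.5894) (57.6085, 77) (0, 77)]  |A|=1073.4829
9. canonical 5-gon: [(0, 47.6081) (2.4827, 46.7786) (44.1647, 63.5894) (57.6085, 77) (0, 77)]
10. shoelace: 1073.4829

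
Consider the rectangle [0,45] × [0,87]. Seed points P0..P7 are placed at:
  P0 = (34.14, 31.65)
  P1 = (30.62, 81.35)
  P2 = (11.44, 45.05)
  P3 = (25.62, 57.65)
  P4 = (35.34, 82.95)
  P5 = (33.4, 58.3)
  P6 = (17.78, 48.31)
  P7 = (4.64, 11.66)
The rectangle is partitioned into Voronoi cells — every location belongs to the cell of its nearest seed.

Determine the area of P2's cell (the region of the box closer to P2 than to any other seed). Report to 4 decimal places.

1. box [0,45]×[0,87]: [(0, 0) (45, 0) (45, 87) (0, 87)]
2. ⊥bis P2·P0 via (22.79,38.35): [(0, 0) (0.1517, 0) (45, 75.9744) (45, 87) (0, 87)]  |A|=2211.3376
3. ⊥bis P2·P1 via (21.03,63.2): [(0, 74.3117) (0, 0) (0.1517, 0) (33.5531, 56.5831)]  |A|=1250.987
4. ⊥bis P2·P3 via (18.53,51.35): [(0, 72.2036) (0, 0) (0.1517, 0) (25.7005, 43.2804)]  |A|=931.1149
5. ⊥bis P2·P4 via (23.39,64): [(0, 72.2036) (0, 0) (0.1517, 0) (25.7005, 43.2804)]  |A|=931.1149
6. ⊥bis P2·P5 via (22.42,51.675): [(0, 72.2036) (0, 0) (0.1517, 0) (25.7005, 43.2804)]  |A|=931.1149
7. ⊥bis P2·P6 via (14.61,46.68): [(3.5267, 68.2347) (0, 72.2036) (0, 0) (0.1517, 0) (20.7074, 34.8219)]  |A|=775.0374
8. ⊥bis P2·P7 via (8.04,28.355): [(3.5267, 68.2347) (0, 72.2036) (0, 29.9924) (15.9401, 26.7461) (20.7074, 34.8219)]  |A|=533.9679
9. canonical 5-gon: [(3.5267, 68.2347) (0, 72.2036) (0, 29.9924) (15.9401, 26.7461) (20.7074, 34.8219)]
10. shoelace: 533.9679

Area of P2's cell: 533.9679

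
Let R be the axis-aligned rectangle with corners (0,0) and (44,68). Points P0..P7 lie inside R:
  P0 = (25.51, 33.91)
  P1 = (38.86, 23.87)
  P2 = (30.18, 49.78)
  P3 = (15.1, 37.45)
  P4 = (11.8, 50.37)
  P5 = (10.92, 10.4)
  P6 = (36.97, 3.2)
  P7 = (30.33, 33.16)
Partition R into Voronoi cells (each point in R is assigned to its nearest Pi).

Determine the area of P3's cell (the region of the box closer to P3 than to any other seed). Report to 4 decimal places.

Area of P3's cell: 366.6806

1. box [0,44]×[0,68]: [(0, 0) (44, 0) (44, 68) (0, 68)]
2. ⊥bis P3·P0 via (20.305,35.68): [(0, 0) (8.1717, 0) (31.2957, 68) (0, 68)]  |A|=1341.8918
3. ⊥bis P3·P1 via (26.98,30.66): [(0, 0) (8.1717, 0) (31.2957, 68) (0, 68)]  |A|=1341.8918
4. ⊥bis P3·P2 via (22.64,43.615): [(0, 0) (8.1717, 0) (22.8966, 43.3011) (2.7019, 68) (0, 68)]  |A|=988.7747
5. ⊥bis P3·P4 via (13.45,43.91): [(0, 40.4746) (0, 0) (8.1717, 0) (22.8966, 43.3011) (20.8528, 45.8008)]  |A|=671.7946
6. ⊥bis P3·P5 via (13.01,23.925): [(0, 40.4746) (0, 25.9354) (16.143, 23.4409) (22.8966, 43.3011) (20.8528, 45.8008)]  |A|=366.6806
7. ⊥bis P3·P6 via (26.035,20.325): [(0, 40.4746) (0, 25.9354) (16.143, 23.4409) (22.8966, 43.3011) (20.8528, 45.8008)]  |A|=366.6806
8. ⊥bis P3·P7 via (22.715,35.305): [(0, 40.4746) (0, 25.9354) (16.143, 23.4409) (22.8966, 43.3011) (20.8528, 45.8008)]  |A|=366.6806
9. canonical 5-gon: [(0, 40.4746) (0, 25.9354) (16.143, 23.4409) (22.8966, 43.3011) (20.8528, 45.8008)]
10. shoelace: 366.6806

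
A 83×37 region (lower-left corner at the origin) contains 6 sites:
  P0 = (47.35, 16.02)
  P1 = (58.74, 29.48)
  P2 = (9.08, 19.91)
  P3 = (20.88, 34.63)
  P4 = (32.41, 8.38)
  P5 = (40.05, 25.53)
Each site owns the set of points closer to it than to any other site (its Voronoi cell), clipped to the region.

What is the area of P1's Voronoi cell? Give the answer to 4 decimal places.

1. box [0,83]×[0,37]: [(0, 0) (83, 0) (83, 37) (0, 37)]
2. ⊥bis P1·P0 via (53.045,22.75): [(79.9295, 0) (83, 0) (83, 37) (36.2052, 37)]  |A|=922.5066
3. ⊥bis P1·P2 via (33.91,24.695): [(79.9295, 0) (83, 0) (83, 37) (36.2052, 37)]  |A|=922.5066
4. ⊥bis P1·P3 via (39.81,32.055): [(40.0411, 33.754) (79.9295, 0) (83, 0) (83, 37) (40.4827, 37)]  |A|=915.5644
5. ⊥bis P1·P4 via (45.575,18.93): [(40.0411, 33.754) (79.9295, 0) (83, 0) (83, 37) (40.4827, 37)]  |A|=915.5644
6. ⊥bis P1·P5 via (49.395,27.505): [(49.8239, 25.4758) (79.9295, 0) (83, 0) (83, 37) (47.3883, 37)]  |A|=858.0684
7. canonical 5-gon: [(49.8239, 25.4758) (79.9295, 0) (83, 0) (83, 37) (47.3883, 37)]
8. shoelace: 858.0684

Area of P1's cell: 858.0684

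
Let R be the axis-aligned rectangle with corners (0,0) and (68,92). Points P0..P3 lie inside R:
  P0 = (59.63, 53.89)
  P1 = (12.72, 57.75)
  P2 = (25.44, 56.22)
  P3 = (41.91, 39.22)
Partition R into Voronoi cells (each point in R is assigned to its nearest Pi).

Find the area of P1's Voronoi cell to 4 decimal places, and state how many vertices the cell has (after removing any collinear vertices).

1. box [0,68]×[0,92]: [(0, 0) (68, 0) (68, 92) (0, 92)]
2. ⊥bis P1·P0 via (36.175,55.82): [(0, 0) (31.5818, 0) (39.1521, 92) (0, 92)]  |A|=3253.7602
3. ⊥bis P1·P2 via (19.08,56.985): [(0, 0) (12.2257, 0) (23.2917, 92) (0, 92)]  |A|=1633.7996
4. ⊥bis P1·P3 via (27.315,48.485): [(0, 5.4561) (15.8934, 30.4928) (23.2917, 92) (0, 92)]  |A|=1404.0437
5. canonical 4-gon: [(0, 5.4561) (15.8934, 30.4928) (23.2917, 92) (0, 92)]
6. shoelace: 1404.0437

Area of P1's cell: 1404.0437 (4 vertices)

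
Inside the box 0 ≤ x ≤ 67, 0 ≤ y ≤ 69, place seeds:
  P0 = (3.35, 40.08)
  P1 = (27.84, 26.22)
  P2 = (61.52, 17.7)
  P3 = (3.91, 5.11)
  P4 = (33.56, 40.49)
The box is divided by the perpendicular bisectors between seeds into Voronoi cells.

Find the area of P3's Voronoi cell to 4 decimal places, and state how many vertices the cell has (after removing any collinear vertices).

1. box [0,67]×[0,69]: [(0, 0) (67, 0) (67, 69) (0, 69)]
2. ⊥bis P3·P0 via (3.63,22.595): [(0, 22.5369) (0, 0) (67, 0) (67, 23.6098)]  |A|=1545.9131
3. ⊥bis P3·P1 via (15.875,15.665): [(9.6762, 22.6918) (0, 22.5369) (0, 0) (29.694, 0)]  |A|=445.9414
4. ⊥bis P3·P2 via (32.715,11.405): [(9.6762, 22.6918) (0, 22.5369) (0, 0) (29.694, 0)]  |A|=445.9414
5. ⊥bis P3·P4 via (18.735,22.8): [(9.6762, 22.6918) (0, 22.5369) (0, 0) (29.694, 0)]  |A|=445.9414
6. canonical 4-gon: [(9.6762, 22.6918) (0, 22.5369) (0, 0) (29.694, 0)]
7. shoelace: 445.9414

Area of P3's cell: 445.9414 (4 vertices)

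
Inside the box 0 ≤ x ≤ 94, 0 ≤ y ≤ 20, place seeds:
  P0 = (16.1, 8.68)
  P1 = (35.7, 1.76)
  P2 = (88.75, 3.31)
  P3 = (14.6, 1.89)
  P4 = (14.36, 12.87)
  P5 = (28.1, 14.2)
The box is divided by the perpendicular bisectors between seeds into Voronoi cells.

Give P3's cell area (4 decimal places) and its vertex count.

Area of P3's cell: 142.9752 (5 vertices)

1. box [0,94]×[0,20]: [(0, 0) (94, 0) (94, 20) (0, 20)]
2. ⊥bis P3·P0 via (15.35,5.285): [(0, 8.676) (0, 0) (39.2734, 0)]  |A|=170.3685
3. ⊥bis P3·P1 via (25.15,1.825): [(25.158, 3.1183) (0, 8.676) (0, 0) (25.1388, 0)]  |A|=148.3305
4. ⊥bis P3·P2 via (51.675,2.6): [(25.158, 3.1183) (0, 8.676) (0, 0) (25.1388, 0)]  |A|=148.3305
5. ⊥bis P3·P4 via (14.48,7.38): [(25.158, 3.1183) (6.6421, 7.2087) (0, 7.0635) (0, 0) (25.1388, 0)]  |A|=142.9752
6. ⊥bis P3·P5 via (21.35,8.045): [(25.158, 3.1183) (6.6421, 7.2087) (0, 7.0635) (0, 0) (25.1388, 0)]  |A|=142.9752
7. canonical 5-gon: [(25.158, 3.1183) (6.6421, 7.2087) (0, 7.0635) (0, 0) (25.1388, 0)]
8. shoelace: 142.9752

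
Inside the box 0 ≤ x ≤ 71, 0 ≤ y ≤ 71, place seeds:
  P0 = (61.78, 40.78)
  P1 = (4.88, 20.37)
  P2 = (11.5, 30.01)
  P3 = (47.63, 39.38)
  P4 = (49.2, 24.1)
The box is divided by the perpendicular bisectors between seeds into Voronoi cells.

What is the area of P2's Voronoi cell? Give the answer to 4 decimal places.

1. box [0,71]×[0,71]: [(0, 0) (71, 0) (71, 71) (0, 71)]
2. ⊥bis P2·P0 via (36.64,35.395): [(0, 0) (44.2216, 0) (29.0134, 71) (0, 71)]  |A|=2599.8431
3. ⊥bis P2·P1 via (8.19,25.19): [(0, 30.8143) (44.1095, 0.5233) (29.0134, 71) (0, 71)]  |A|=1908.6721
4. ⊥bis P2·P3 via (29.565,34.695): [(0, 30.8143) (37.1958, 5.271) (20.1496, 71) (0, 71)]  |A|=1409.5779
5. ⊥bis P2·P4 via (30.35,27.055): [(0, 30.8143) (27.9323, 11.6325) (30.8007, 29.9302) (20.1496, 71) (0, 71)]  |A|=1315.7039
6. canonical 5-gon: [(0, 30.8143) (27.9323, 11.6325) (30.8007, 29.9302) (20.1496, 71) (0, 71)]
7. shoelace: 1315.7039

Area of P2's cell: 1315.7039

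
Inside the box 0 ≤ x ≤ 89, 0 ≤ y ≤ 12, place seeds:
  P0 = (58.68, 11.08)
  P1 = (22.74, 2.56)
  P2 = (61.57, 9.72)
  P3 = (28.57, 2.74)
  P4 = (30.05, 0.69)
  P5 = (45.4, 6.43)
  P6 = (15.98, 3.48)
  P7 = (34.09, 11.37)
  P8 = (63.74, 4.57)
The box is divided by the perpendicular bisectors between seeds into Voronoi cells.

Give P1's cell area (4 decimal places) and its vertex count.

1. box [0,89]×[0,12]: [(0, 0) (89, 0) (89, 12) (0, 12)]
2. ⊥bis P1·P0 via (40.71,6.82): [(0, 0) (42.3268, 0) (39.482, 12) (0, 12)]  |A|=490.8527
3. ⊥bis P1·P2 via (42.155,6.14): [(0, 0) (42.3268, 0) (39.482, 12) (0, 12)]  |A|=490.8527
4. ⊥bis P1·P3 via (25.655,2.65): [(0, 0) (25.7368, 0) (25.3663, 12) (0, 12)]  |A|=306.6188
5. ⊥bis P1·P4 via (26.395,1.625): [(0, 0) (25.7368, 0) (25.3663, 12) (0, 12)]  |A|=306.6188
6. ⊥bis P1·P5 via (34.07,4.495): [(0, 0) (25.7368, 0) (25.3663, 12) (0, 12)]  |A|=306.6188
7. ⊥bis P1·P6 via (19.36,3.02): [(18.949, 0) (25.7368, 0) (25.3663, 12) (20.5821, 12)]  |A|=69.4321
8. ⊥bis P1·P7 via (28.415,6.965): [(18.949, 0) (25.7368, 0) (25.4019, 10.8468) (24.5068, 12) (20.5821, 12)]  |A|=68.9365
9. ⊥bis P1·P8 via (43.24,3.565): [(18.949, 0) (25.7368, 0) (25.4019, 10.8468) (24.5068, 12) (20.5821, 12)]  |A|=68.9365
10. canonical 5-gon: [(18.949, 0) (25.7368, 0) (25.4019, 10.8468) (24.5068, 12) (20.5821, 12)]
11. shoelace: 68.9365

Area of P1's cell: 68.9365 (5 vertices)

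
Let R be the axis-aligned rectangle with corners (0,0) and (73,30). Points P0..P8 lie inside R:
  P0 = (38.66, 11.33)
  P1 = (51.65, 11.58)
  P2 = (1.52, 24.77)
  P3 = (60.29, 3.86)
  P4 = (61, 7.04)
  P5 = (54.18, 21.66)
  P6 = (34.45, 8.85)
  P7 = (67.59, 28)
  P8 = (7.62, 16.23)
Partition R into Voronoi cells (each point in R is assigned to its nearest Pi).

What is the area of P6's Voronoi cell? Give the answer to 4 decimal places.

1. box [0,73]×[0,30]: [(0, 0) (73, 0) (73, 30) (0, 30)]
2. ⊥bis P6·P0 via (36.555,10.09): [(0, 0) (42.4988, 0) (24.8265, 30) (0, 30)]  |A|=1009.8795
3. ⊥bis P6·P1 via (43.05,10.215): [(0, 0) (42.4988, 0) (24.8265, 30) (0, 30)]  |A|=1009.8795
4. ⊥bis P6·P2 via (17.985,16.81): [(9.8582, 0) (42.4988, 0) (24.8265, 30) (24.3617, 30)]  |A|=496.5808
5. ⊥bis P6·P3 via (47.37,6.355): [(9.8582, 0) (42.4988, 0) (24.8265, 30) (24.3617, 30)]  |A|=496.5808
6. ⊥bis P6·P4 via (47.725,7.945): [(9.8582, 0) (42.4988, 0) (24.8265, 30) (24.3617, 30)]  |A|=496.5808
7. ⊥bis P6·P5 via (44.315,15.255): [(9.8582, 0) (42.4988, 0) (24.8265, 30) (24.3617, 30)]  |A|=496.5808
8. ⊥bis P6·P7 via (51.02,18.425): [(9.8582, 0) (42.4988, 0) (24.8265, 30) (24.3617, 30)]  |A|=496.5808
9. ⊥bis P6·P8 via (21.035,12.54): [(17.5857, 0) (42.4988, 0) (25.5158, 28.8299)]  |A|=359.1212
10. canonical 3-gon: [(17.5857, 0) (42.4988, 0) (25.5158, 28.8299)]
11. shoelace: 359.1212

Area of P6's cell: 359.1212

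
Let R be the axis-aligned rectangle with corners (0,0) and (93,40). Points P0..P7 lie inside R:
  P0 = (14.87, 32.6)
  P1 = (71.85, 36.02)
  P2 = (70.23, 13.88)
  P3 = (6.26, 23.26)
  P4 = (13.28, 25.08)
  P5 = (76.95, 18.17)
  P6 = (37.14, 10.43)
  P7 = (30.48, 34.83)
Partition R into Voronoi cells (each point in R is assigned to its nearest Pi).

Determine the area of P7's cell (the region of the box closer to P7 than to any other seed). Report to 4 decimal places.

Area of P7's cell: 451.8754

1. box [0,93]×[0,40]: [(0, 0) (93, 0) (93, 40) (0, 40)]
2. ⊥bis P7·P0 via (22.675,33.715): [(27.4914, 0) (93, 0) (93, 40) (21.7771, 40)]  |A|=2734.6286
3. ⊥bis P7·P1 via (51.165,35.425): [(27.4914, 0) (52.184, 0) (51.0334, 40) (21.7771, 40)]  |A|=1078.9765
4. ⊥bis P7·P2 via (50.355,24.355): [(27.4914, 0) (37.5188, 0) (51.425, 26.3852) (51.0334, 40) (21.7771, 40)]  |A|=885.5047
5. ⊥bis P7·P3 via (18.37,29.045): [(25.4634, 14.196) (32.2449, 0) (37.5188, 0) (51.425, 26.3852) (51.0334, 40) (21.7771, 40)]  |A|=851.7644
6. ⊥bis P7·P4 via (21.88,29.955): [(23.661, 26.8132) (38.1652, 1.2263) (51.425, 26.3852) (51.0334, 40) (21.7771, 40)]  |A|=733.9093
7. ⊥bis P7·P5 via (53.715,26.5): [(23.661, 26.8132) (38.1652, 1.2263) (51.425, 26.3852) (51.0334, 40) (21.7771, 40)]  |A|=733.9093
8. ⊥bis P7·P6 via (33.81,22.63): [(23.661, 26.8132) (27.0744, 20.7915) (51.395, 27.4298) (51.0334, 40) (21.7771, 40)]  |A|=451.8754
9. canonical 5-gon: [(23.661, 26.8132) (27.0744, 20.7915) (51.395, 27.4298) (51.0334, 40) (21.7771, 40)]
10. shoelace: 451.8754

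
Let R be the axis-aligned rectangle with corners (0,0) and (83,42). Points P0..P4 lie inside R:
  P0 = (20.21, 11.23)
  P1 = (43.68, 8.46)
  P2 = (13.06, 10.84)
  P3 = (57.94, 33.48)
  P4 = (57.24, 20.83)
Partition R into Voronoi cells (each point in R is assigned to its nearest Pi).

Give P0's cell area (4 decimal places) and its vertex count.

Area of P0's cell: 673.0593 (5 vertices)

1. box [0,83]×[0,42]: [(0, 0) (83, 0) (83, 42) (0, 42)]
2. ⊥bis P0·P1 via (31.945,9.845): [(0, 0) (30.7831, 0) (35.74, 42) (0, 42)]  |A|=1396.985
3. ⊥bis P0·P2 via (16.635,11.035): [(17.2369, 0) (30.7831, 0) (35.74, 42) (14.946, 42)]  |A|=721.1439
4. ⊥bis P0·P3 via (39.075,22.355): [(17.2369, 0) (30.7831, 0) (34.3643, 30.3432) (27.49, 42) (14.946, 42)]  |A|=673.0593
5. ⊥bis P0·P4 via (38.725,16.03): [(17.2369, 0) (30.7831, 0) (34.3643, 30.3432) (27.49, 42) (14.946, 42)]  |A|=673.0593
6. canonical 5-gon: [(17.2369, 0) (30.7831, 0) (34.3643, 30.3432) (27.49, 42) (14.946, 42)]
7. shoelace: 673.0593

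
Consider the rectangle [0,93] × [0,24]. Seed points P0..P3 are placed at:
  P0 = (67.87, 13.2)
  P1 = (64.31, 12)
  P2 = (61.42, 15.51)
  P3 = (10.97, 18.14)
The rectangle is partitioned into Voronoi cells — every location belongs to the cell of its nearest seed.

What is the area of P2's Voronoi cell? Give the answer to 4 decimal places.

Area of P2's cell: 564.6215

1. box [0,93]×[0,24]: [(0, 0) (93, 0) (93, 24) (0, 24)]
2. ⊥bis P2·P0 via (64.645,14.355): [(0, 0) (59.5039, 0) (68.0993, 24) (0, 24)]  |A|=1531.238
3. ⊥bis P2·P1 via (62.865,13.755): [(0, 0) (46.1591, 0) (65.0846, 15.5826) (68.0993, 24) (0, 24)]  |A|=1427.2648
4. ⊥bis P2·P3 via (36.195,16.825): [(35.3179, 0) (46.1591, 0) (65.0846, 15.5826) (68.0993, 24) (36.569, 24)]  |A|=564.6215
5. canonical 5-gon: [(35.3179, 0) (46.1591, 0) (65.0846, 15.5826) (68.0993, 24) (36.569, 24)]
6. shoelace: 564.6215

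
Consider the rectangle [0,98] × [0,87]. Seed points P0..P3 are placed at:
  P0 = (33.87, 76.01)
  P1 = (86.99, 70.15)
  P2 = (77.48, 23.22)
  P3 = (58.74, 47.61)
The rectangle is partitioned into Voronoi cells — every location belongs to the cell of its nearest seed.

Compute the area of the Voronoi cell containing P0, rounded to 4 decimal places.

1. box [0,98]×[0,87]: [(0, 0) (98, 0) (98, 87) (0, 87)]
2. ⊥bis P0·P1 via (60.43,73.08): [(0, 0) (52.3681, 0) (61.9656, 87) (0, 87)]  |A|=4973.5155
3. ⊥bis P0·P2 via (55.675,49.615): [(0, 3.6217) (58.0587, 51.5841) (61.9656, 87) (0, 87)]  |A|=3517.6986
4. ⊥bis P0·P3 via (46.305,61.81): [(0, 21.2605) (60.5642, 74.2969) (61.9656, 87) (0, 87)]  |A|=2384.3093
5. canonical 4-gon: [(0, 21.2605) (60.5642, 74.2969) (61.9656, 87) (0, 87)]
6. shoelace: 2384.3093

Area of P0's cell: 2384.3093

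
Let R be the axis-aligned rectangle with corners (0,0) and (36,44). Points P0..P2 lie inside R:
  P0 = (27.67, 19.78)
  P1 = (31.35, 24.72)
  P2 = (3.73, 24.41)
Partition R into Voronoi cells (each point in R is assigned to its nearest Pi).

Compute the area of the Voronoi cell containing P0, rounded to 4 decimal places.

1. box [0,36]×[0,44]: [(0, 0) (36, 0) (36, 44) (0, 44)]
2. ⊥bis P0·P1 via (29.51,22.25): [(0, 0) (36, 0) (36, 17.4153) (0.313, 44) (0, 44)]  |A|=1109.6365
3. ⊥bis P0·P2 via (15.7,22.095): [(11.4268, 0) (36, 0) (36, 17.4153) (17.4653, 31.2226)]  |A|=545.0134
4. canonical 4-gon: [(11.4268, 0) (36, 0) (36, 17.4153) (17.4653, 31.2226)]
5. shoelace: 545.0134

Area of P0's cell: 545.0134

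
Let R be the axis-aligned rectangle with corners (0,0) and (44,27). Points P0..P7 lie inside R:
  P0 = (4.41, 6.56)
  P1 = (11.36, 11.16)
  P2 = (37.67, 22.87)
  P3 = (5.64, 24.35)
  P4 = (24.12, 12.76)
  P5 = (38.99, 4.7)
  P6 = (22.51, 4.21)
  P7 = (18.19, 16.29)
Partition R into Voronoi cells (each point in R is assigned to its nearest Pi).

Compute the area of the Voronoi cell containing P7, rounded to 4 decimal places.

Area of P7's cell: 157.9571

1. box [0,44]×[0,27]: [(0, 0) (44, 0) (44, 27) (0, 27)]
2. ⊥bis P7·P0 via (11.3,11.425): [(19.3671, 0) (44, 0) (44, 27) (0.3026, 27)]  |A|=922.459
3. ⊥bis P7·P1 via (14.775,13.725): [(25.0838, 0) (44, 0) (44, 27) (4.8042, 27)]  |A|=784.5121
4. ⊥bis P7·P2 via (27.93,19.58): [(25.0838, 0) (34.5438, 0) (25.4237, 27) (4.8042, 27)]  |A|=406.0724
5. ⊥bis P7·P3 via (11.915,20.32): [(10.95, 18.8175) (25.0838, 0) (34.5438, 0) (25.4237, 27) (16.2051, 27)]  |A|=359.4283
6. ⊥bis P7·P4 via (21.155,14.525): [(10.95, 18.8175) (18.0685, 9.3401) (26.5667, 23.616) (25.4237, 27) (16.2051, 27)]  |A|=157.9631
7. ⊥bis P7·P5 via (28.59,10.495): [(10.95, 18.8175) (18.0685, 9.3401) (26.5667, 23.616) (25.4237, 27) (16.2051, 27)]  |A|=157.9631
8. ⊥bis P7·P6 via (20.35,10.25): [(10.95, 18.8175) (18.0128, 9.4142) (18.1396, 9.4595) (26.5667, 23.616) (25.4237, 27) (16.2051, 27)]  |A|=157.9571
9. canonical 6-gon: [(10.95, 18.8175) (18.0128, 9.4142) (18.1396, 9.4595) (26.5667, 23.616) (25.4237, 27) (16.2051, 27)]
10. shoelace: 157.9571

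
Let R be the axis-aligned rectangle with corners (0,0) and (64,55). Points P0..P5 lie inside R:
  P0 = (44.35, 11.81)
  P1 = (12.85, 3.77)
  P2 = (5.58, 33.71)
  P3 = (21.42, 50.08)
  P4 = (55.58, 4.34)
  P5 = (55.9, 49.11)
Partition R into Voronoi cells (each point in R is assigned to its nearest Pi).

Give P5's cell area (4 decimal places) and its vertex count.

Area of P5's cell: 633.8576 (5 vertices)

1. box [0,64]×[0,55]: [(0, 0) (64, 0) (64, 55) (0, 55)]
2. ⊥bis P5·P0 via (50.125,30.46): [(0, 45.9813) (64, 26.1636) (64, 55) (0, 55)]  |A|=1211.3643
3. ⊥bis P5·P1 via (34.375,26.44): [(20.47, 39.6427) (64, 26.1636) (64, 55) (4.2958, 55)]  |A|=1086.0721
4. ⊥bis P5·P2 via (30.74,41.41): [(32.4126, 35.9447) (64, 26.1636) (64, 55) (26.5809, 55)]  |A|=811.9502
5. ⊥bis P5·P3 via (38.66,49.595): [(38.2253, 34.1447) (64, 26.1636) (64, 55) (38.8121, 55)]  |A|=634.2748
6. ⊥bis P5·P4 via (55.74,26.725): [(38.2253, 34.1447) (62.3393, 26.6778) (64, 26.666) (64, 55) (38.8121, 55)]  |A|=633.8576
7. canonical 5-gon: [(38.2253, 34.1447) (62.3393, 26.6778) (64, 26.666) (64, 55) (38.8121, 55)]
8. shoelace: 633.8576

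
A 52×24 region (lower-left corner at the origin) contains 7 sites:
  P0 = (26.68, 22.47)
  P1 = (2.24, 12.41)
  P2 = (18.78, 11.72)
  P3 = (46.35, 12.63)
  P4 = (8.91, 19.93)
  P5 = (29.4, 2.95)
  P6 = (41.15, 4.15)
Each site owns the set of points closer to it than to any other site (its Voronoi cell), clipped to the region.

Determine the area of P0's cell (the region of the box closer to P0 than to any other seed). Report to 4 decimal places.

Area of P0's cell: 170.0028

1. box [0,52]×[0,24]: [(0, 0) (52, 0) (52, 24) (0, 24)]
2. ⊥bis P0·P1 via (14.46,17.44): [(21.6387, 0) (52, 0) (52, 24) (11.7598, 24)]  |A|=847.2189
3. ⊥bis P0·P2 via (22.73,17.095): [(45.9922, 0) (52, 0) (52, 24) (13.334, 24)]  |A|=536.0863
4. ⊥bis P0·P3 via (36.515,17.55): [(32.6431, 9.8101) (39.7416, 24) (13.334, 24)]  |A|=187.3618
5. ⊥bis P0·P4 via (17.795,21.2): [(17.8714, 20.6655) (32.6431, 9.8101) (39.7416, 24) (17.3948, 24)]  |A|=180.5914
6. ⊥bis P0·P5 via (28.04,12.71): [(17.8714, 20.6655) (28.5922, 12.7869) (34.5474, 13.6168) (39.7416, 24) (17.3948, 24)]  |A|=170.0467
7. ⊥bis P0·P6 via (33.915,13.31): [(17.8714, 20.6655) (28.5922, 12.7869) (34.2511, 13.5755) (34.7068, 13.9354) (39.7416, 24) (17.3948, 24)]  |A|=170.0028
8. canonical 6-gon: [(17.8714, 20.6655) (28.5922, 12.7869) (34.2511, 13.5755) (34.7068, 13.9354) (39.7416, 24) (17.3948, 24)]
9. shoelace: 170.0028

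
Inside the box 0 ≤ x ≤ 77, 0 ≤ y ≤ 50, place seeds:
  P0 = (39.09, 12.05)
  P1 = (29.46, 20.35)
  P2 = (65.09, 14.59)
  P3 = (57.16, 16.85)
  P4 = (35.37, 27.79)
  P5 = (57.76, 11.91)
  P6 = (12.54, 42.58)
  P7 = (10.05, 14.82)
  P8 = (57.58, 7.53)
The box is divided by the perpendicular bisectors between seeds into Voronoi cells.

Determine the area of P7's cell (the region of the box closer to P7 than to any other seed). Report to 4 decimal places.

Area of P7's cell: 594.9859

1. box [0,77]×[0,50]: [(0, 0) (77, 0) (77, 50) (0, 50)]
2. ⊥bis P7·P0 via (24.57,13.435): [(0, 0) (23.2885, 0) (28.0578, 50) (0, 50)]  |A|=1283.6568
3. ⊥bis P7·P1 via (19.755,17.585): [(0, 0) (23.2885, 0) (23.6588, 3.8827) (10.5198, 50) (0, 50)]  |A|=879.2551
4. ⊥bis P7·P2 via (37.57,14.705): [(0, 0) (23.2885, 0) (23.6588, 3.8827) (10.5198, 50) (0, 50)]  |A|=879.2551
5. ⊥bis P7·P3 via (33.605,15.835): [(0, 0) (23.2885, 0) (23.6588, 3.8827) (10.5198, 50) (0, 50)]  |A|=879.2551
6. ⊥bis P7·P4 via (22.71,21.305): [(0, 0) (23.2885, 0) (23.6588, 3.8827) (13.6637, 38.9652) (8.0112, 50) (0, 50)]  |A|=865.4139
7. ⊥bis P7·P5 via (33.905,13.365): [(0, 0) (23.2885, 0) (23.6588, 3.8827) (13.6637, 38.9652) (8.0112, 50) (0, 50)]  |A|=865.4139
8. ⊥bis P7·P6 via (11.295,28.7): [(0, 29.7131) (0, 0) (23.2885, 0) (23.6588, 3.8827) (16.7271, 28.2128)]  |A|=594.9859
9. ⊥bis P7·P8 via (33.815,11.175): [(0, 29.7131) (0, 0) (23.2885, 0) (23.6588, 3.8827) (16.7271, 28.2128)]  |A|=594.9859
10. canonical 5-gon: [(0, 29.7131) (0, 0) (23.2885, 0) (23.6588, 3.8827) (16.7271, 28.2128)]
11. shoelace: 594.9859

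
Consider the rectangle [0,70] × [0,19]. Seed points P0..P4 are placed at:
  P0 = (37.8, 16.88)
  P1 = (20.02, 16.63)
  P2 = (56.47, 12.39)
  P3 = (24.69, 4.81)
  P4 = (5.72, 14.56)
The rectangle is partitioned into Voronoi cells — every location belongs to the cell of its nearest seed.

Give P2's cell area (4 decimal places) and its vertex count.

Area of P2's cell: 457.8987 (4 vertices)

1. box [0,70]×[0,19]: [(0, 0) (70, 0) (70, 19) (0, 19)]
2. ⊥bis P2·P0 via (47.135,14.635): [(43.6154, 0) (70, 0) (70, 19) (48.1848, 19)]  |A|=457.8987
3. ⊥bis P2·P1 via (38.245,14.51): [(43.6154, 0) (70, 0) (70, 19) (48.1848, 19)]  |A|=457.8987
4. ⊥bis P2·P3 via (40.58,8.6): [(43.6154, 0) (70, 0) (70, 19) (48.1848, 19)]  |A|=457.8987
5. ⊥bis P2·P4 via (31.095,13.475): [(43.6154, 0) (70, 0) (70, 19) (48.1848, 19)]  |A|=457.8987
6. canonical 4-gon: [(43.6154, 0) (70, 0) (70, 19) (48.1848, 19)]
7. shoelace: 457.8987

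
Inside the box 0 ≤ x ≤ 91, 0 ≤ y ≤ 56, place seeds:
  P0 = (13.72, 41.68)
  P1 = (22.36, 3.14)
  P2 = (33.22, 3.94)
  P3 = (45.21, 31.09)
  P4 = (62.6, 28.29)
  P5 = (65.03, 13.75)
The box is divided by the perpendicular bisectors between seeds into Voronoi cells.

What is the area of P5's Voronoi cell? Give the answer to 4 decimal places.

1. box [0,91]×[0,56]: [(0, 0) (91, 0) (91, 56) (0, 56)]
2. ⊥bis P5·P0 via (39.375,27.715): [(24.2887, 0) (91, 0) (91, 56) (54.7716, 56)]  |A|=2882.3124
3. ⊥bis P5·P1 via (43.695,8.445): [(39.0513, 27.1204) (45.7949, 0) (91, 0) (91, 56) (54.7716, 56)]  |A|=2590.6842
4. ⊥bis P5·P2 via (49.125,8.845): [(41.8841, 32.3244) (51.8527, 0) (91, 0) (91, 56) (54.7716, 56)]  |A|=2436.8157
5. ⊥bis P5·P3 via (55.12,22.42): [(47.5921, 13.8155) (51.8527, 0) (91, 0) (91, 56) (84.4983, 56)]  |A|=1622.9757
6. ⊥bis P5·P4 via (63.815,21.02): [(52.1964, 19.0782) (47.5921, 13.8155) (51.8527, 0) (91, 0) (91, 25.5633)]  |A|=912.4208
7. canonical 5-gon: [(52.1964, 19.0782) (47.5921, 13.8155) (51.8527, 0) (91, 0) (91, 25.5633)]
8. shoelace: 912.4208

Area of P5's cell: 912.4208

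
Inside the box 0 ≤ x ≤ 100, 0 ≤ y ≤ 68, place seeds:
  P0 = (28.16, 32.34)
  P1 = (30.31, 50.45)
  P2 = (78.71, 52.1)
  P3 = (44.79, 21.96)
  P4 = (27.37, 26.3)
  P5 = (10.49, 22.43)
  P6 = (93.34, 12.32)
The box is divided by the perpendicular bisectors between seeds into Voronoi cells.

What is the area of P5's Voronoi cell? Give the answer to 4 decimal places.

Area of P5's cell: 860.6052

1. box [0,100]×[0,68]: [(0, 0) (100, 0) (100, 68) (0, 68)]
2. ⊥bis P5·P0 via (19.325,27.385): [(0, 61.8424) (0, 0) (34.6835, 0)]  |A|=1072.4564
3. ⊥bis P5·P1 via (20.4,36.44): [(10.2003, 43.6548) (0, 50.87) (0, 0) (34.6835, 0)]  |A|=1016.4955
4. ⊥bis P5·P2 via (44.6,37.265): [(10.2003, 43.6548) (0, 50.87) (0, 0) (34.6835, 0)]  |A|=1016.4955
5. ⊥bis P5·P3 via (27.64,22.195): [(27.5111, 12.7888) (10.2003, 43.6548) (0, 50.87) (0, 0) (27.3359, 0)]  |A|=969.5117
6. ⊥bis P5·P4 via (18.93,24.365): [(17.4857, 30.6645) (10.2003, 43.6548) (0, 50.87) (0, 0) (24.5161, 0)]  |A|=860.6052
7. ⊥bis P5·P6 via (51.915,17.375): [(17.4857, 30.6645) (10.2003, 43.6548) (0, 50.87) (0, 0) (24.5161, 0)]  |A|=860.6052
8. canonical 5-gon: [(17.4857, 30.6645) (10.2003, 43.6548) (0, 50.87) (0, 0) (24.5161, 0)]
9. shoelace: 860.6052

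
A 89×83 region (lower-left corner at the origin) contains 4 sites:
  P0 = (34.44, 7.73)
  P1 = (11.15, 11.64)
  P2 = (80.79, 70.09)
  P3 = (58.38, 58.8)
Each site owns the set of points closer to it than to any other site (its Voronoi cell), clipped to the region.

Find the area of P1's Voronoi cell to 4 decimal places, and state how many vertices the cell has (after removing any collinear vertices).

Area of P1's cell: 1429.5944 (4 vertices)

1. box [0,89]×[0,83]: [(0, 0) (89, 0) (89, 83) (0, 83)]
2. ⊥bis P1·P0 via (22.795,9.685): [(0, 0) (21.1691, 0) (35.1034, 83) (0, 83)]  |A|=2335.305
3. ⊥bis P1·P2 via (45.97,40.865): [(0, 0) (21.1691, 0) (31.02, 58.6772) (10.6054, 83) (0, 83)]  |A|=2037.375
4. ⊥bis P1·P3 via (34.765,35.22): [(0, 70.0366) (0, 0) (21.1691, 0) (28.1877, 41.807)]  |A|=1429.5944
5. canonical 4-gon: [(0, 70.0366) (0, 0) (21.1691, 0) (28.1877, 41.807)]
6. shoelace: 1429.5944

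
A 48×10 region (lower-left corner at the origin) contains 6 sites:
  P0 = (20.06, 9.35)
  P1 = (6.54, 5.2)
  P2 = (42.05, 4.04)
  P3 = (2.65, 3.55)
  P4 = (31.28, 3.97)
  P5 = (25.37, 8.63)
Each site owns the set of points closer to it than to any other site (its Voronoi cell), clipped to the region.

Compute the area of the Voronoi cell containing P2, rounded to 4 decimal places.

Area of P2's cell: 113.4147

1. box [0,48]×[0,10]: [(0, 0) (48, 0) (48, 10) (0, 10)]
2. ⊥bis P2·P0 via (31.055,6.695): [(29.4383, 0) (48, 0) (48, 10) (31.8531, 10)]  |A|=173.543
3. ⊥bis P2·P1 via (24.295,4.62): [(29.4383, 0) (48, 0) (48, 10) (31.8531, 10)]  |A|=173.543
4. ⊥bis P2·P3 via (22.35,3.795): [(29.4383, 0) (48, 0) (48, 10) (31.8531, 10)]  |A|=173.543
5. ⊥bis P2·P4 via (36.665,4.005): [(36.691, 0) (48, 0) (48, 10) (36.626, 10)]  |A|=113.4147
6. ⊥bis P2·P5 via (33.71,6.335): [(36.691, 0) (48, 0) (48, 10) (36.626, 10)]  |A|=113.4147
7. canonical 4-gon: [(36.691, 0) (48, 0) (48, 10) (36.626, 10)]
8. shoelace: 113.4147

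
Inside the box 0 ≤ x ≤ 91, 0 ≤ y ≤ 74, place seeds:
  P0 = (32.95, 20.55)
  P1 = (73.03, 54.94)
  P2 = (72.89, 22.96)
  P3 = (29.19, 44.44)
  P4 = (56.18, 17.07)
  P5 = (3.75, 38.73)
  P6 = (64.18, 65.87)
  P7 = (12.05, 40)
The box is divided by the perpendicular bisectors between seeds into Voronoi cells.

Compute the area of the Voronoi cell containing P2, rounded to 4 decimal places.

1. box [0,91]×[0,74]: [(0, 0) (91, 0) (91, 74) (0, 74)]
2. ⊥bis P2·P0 via (52.92,21.755): [(54.2327, 0) (91, 0) (91, 74) (49.7675, 74)]  |A|=2885.9919
3. ⊥bis P2·P1 via (72.96,38.95): [(51.8769, 39.0423) (54.2327, 0) (91, 0) (91, 38.871)]  |A|=1478.1177
4. ⊥bis P2·P3 via (51.04,33.7): [(53.6621, 39.0345) (52.0725, 35.8005) (54.2327, 0) (91, 0) (91, 38.871)]  |A|=1475.2249
5. ⊥bis P2·P4 via (64.535,20.015): [(57.8374, 39.0162) (71.59, 0) (91, 0) (91, 38.871)]  |A|=1023.1854
6. ⊥bis P2·P5 via (38.32,30.845): [(57.8374, 39.0162) (71.59, 0) (91, 0) (91, 38.871)]  |A|=1023.1854
7. ⊥bis P2·P6 via (68.535,44.415): [(57.8374, 39.0162) (71.59, 0) (91, 0) (91, 38.871)]  |A|=1023.1854
8. ⊥bis P2·P7 via (42.47,31.48): [(57.8374, 39.0162) (71.59, 0) (91, 0) (91, 38.871)]  |A|=1023.1854
9. canonical 4-gon: [(57.8374, 39.0162) (71.59, 0) (91, 0) (91, 38.871)]
10. shoelace: 1023.1854

Area of P2's cell: 1023.1854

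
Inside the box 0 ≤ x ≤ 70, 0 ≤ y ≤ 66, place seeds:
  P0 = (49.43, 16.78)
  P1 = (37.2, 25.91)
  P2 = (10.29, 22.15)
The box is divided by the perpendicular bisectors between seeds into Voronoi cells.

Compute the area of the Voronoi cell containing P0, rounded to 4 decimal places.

Area of P0's cell: 1216.5891

1. box [0,70]×[0,66]: [(0, 0) (70, 0) (70, 66) (0, 66)]
2. ⊥bis P0·P1 via (43.315,21.345): [(27.3804, 0) (70, 0) (70, 57.0906)]  |A|=1216.5891
3. ⊥bis P0·P2 via (29.86,19.465): [(27.3804, 0) (70, 0) (70, 57.0906)]  |A|=1216.5891
4. canonical 3-gon: [(27.3804, 0) (70, 0) (70, 57.0906)]
5. shoelace: 1216.5891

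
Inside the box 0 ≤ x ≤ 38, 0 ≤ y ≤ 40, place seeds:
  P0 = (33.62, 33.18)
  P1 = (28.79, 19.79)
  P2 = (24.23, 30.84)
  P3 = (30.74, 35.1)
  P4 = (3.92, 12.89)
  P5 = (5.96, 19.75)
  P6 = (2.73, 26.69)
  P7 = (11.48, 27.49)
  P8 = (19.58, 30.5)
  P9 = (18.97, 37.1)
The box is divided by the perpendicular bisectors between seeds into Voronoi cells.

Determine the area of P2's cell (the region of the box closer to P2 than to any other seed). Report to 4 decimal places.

1. box [0,38]×[0,40]: [(0, 0) (38, 0) (38, 40) (0, 40)]
2. ⊥bis P2·P0 via (28.925,32.01): [(0, 0) (36.9019, 0) (26.9339, 40) (0, 40)]  |A|=1276.7163
3. ⊥bis P2·P1 via (26.51,25.315): [(0, 14.3751) (30.2126, 26.843) (26.9339, 40) (0, 40)]  |A|=564.2825
4. ⊥bis P2·P3 via (27.485,32.97): [(0, 14.3751) (30.2126, 26.843) (29.4243, 30.0064) (22.8847, 40) (0, 40)]  |A|=544.0497
5. ⊥bis P2·P4 via (14.075,21.865): [(0, 37.7905) (15.164, 20.6328) (30.2126, 26.843) (29.4243, 30.0064) (22.8847, 40) (0, 40)]  |A|=366.5143
6. ⊥bis P2·P5 via (15.095,25.295): [(17.3719, 21.544) (30.2126, 26.843) (29.4243, 30.0064) (22.8847, 40) (6.169, 40)]  |A|=264.5461
7. ⊥bis P2·P6 via (13.48,28.765): [(13.7091, 27.5782) (17.3719, 21.544) (30.2126, 26.843) (29.4243, 30.0064) (22.8847, 40) (11.3114, 40)]  |A|=232.6071
8. ⊥bis P2·P7 via (17.855,29.165): [(19.6143, 22.4693) (30.2126, 26.843) (29.4243, 30.0064) (22.8847, 40) (15.0082, 40)]  |A|=161.1918
9. ⊥bis P2·P8 via (21.905,30.67): [(22.42, 23.6272) (30.2126, 26.843) (29.4243, 30.0064) (22.8847, 40) (21.2228, 40)]  |A|=83.0566
10. ⊥bis P2·P9 via (21.6,33.97): [(21.66, 34.0204) (22.42, 23.6272) (30.2126, 26.843) (29.4243, 30.0064) (24.9749, 36.8058)]  |A|=69.8826
11. canonical 5-gon: [(21.66, 34.0204) (22.42, 23.6272) (30.2126, 26.843) (29.4243, 30.0064) (24.9749, 36.8058)]
12. shoelace: 69.8826

Area of P2's cell: 69.8826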